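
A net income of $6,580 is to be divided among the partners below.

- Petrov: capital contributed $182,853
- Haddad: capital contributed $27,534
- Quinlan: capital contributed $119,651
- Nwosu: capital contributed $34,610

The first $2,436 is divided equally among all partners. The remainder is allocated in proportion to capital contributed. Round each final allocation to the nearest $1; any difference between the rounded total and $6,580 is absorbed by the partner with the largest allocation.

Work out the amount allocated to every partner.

$2,436 shared equally gives $609 per partner.
Remainder $4,144 by capital contributed (total 364,648): Petrov 2,078.01 → $2,078; Haddad 312.91 → $313; Quinlan 1,359.76 → $1,360; Nwosu 393.32 → $393.
Totals: Petrov $609 + $2,078 = $2,687; Haddad $609 + $313 = $922; Quinlan $609 + $1,360 = $1,969; Nwosu $609 + $393 = $1,002.

Petrov: $2,687 · Haddad: $922 · Quinlan: $1,969 · Nwosu: $1,002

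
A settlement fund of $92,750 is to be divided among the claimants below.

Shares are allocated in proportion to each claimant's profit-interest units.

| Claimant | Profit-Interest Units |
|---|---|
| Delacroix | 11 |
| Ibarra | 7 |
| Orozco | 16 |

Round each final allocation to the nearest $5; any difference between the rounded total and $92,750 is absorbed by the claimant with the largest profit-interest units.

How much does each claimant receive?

Delacroix: $30,005 | Ibarra: $19,095 | Orozco: $43,650

Total profit-interest units = 34.
Raw shares: Delacroix 11/34 × $92,750 = 30,007.35; Ibarra 7/34 × $92,750 = 19,095.59; Orozco 16/34 × $92,750 = 43,647.06.
After rounding ($5): Delacroix $30,005; Ibarra $19,095; Orozco $43,645. Sum = $92,745.
Difference $92,750 − $92,745 = +$5 applied to largest profit-interest units (Orozco): Orozco becomes $43,650.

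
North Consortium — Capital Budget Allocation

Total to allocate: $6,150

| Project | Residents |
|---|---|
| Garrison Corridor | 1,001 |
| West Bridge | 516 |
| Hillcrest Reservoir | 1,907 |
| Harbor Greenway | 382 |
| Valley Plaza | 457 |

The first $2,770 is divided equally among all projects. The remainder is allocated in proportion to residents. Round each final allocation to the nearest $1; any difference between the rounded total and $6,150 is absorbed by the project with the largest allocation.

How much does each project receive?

Garrison Corridor: $1,348; West Bridge: $963; Hillcrest Reservoir: $2,066; Harbor Greenway: $857; Valley Plaza: $916

First tranche $2,770 split equally: $554 each.
Remainder $3,380 by residents (total 4,263): Garrison Corridor 793.66 → $794; West Bridge 409.12 → $409; Hillcrest Reservoir 1,512.00 → $1,512; Harbor Greenway 302.88 → $303; Valley Plaza 362.34 → $362.
Totals: Garrison Corridor $554 + $794 = $1,348; West Bridge $554 + $409 = $963; Hillcrest Reservoir $554 + $1,512 = $2,066; Harbor Greenway $554 + $303 = $857; Valley Plaza $554 + $362 = $916.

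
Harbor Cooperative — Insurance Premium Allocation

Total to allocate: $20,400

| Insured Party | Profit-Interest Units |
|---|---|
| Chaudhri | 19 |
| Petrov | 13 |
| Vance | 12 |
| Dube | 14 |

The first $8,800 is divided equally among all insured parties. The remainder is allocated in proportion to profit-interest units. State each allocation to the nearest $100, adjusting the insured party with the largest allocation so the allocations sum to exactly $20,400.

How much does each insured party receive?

Chaudhri: $6,000; Petrov: $4,800; Vance: $4,600; Dube: $5,000

Equal tier: $8,800 ÷ 4 = $2,200 apiece.
Remainder $11,600 by profit-interest units (total 58): Chaudhri 3,800.00 → $3,800; Petrov 2,600.00 → $2,600; Vance 2,400.00 → $2,400; Dube 2,800.00 → $2,800.
Totals: Chaudhri $2,200 + $3,800 = $6,000; Petrov $2,200 + $2,600 = $4,800; Vance $2,200 + $2,400 = $4,600; Dube $2,200 + $2,800 = $5,000.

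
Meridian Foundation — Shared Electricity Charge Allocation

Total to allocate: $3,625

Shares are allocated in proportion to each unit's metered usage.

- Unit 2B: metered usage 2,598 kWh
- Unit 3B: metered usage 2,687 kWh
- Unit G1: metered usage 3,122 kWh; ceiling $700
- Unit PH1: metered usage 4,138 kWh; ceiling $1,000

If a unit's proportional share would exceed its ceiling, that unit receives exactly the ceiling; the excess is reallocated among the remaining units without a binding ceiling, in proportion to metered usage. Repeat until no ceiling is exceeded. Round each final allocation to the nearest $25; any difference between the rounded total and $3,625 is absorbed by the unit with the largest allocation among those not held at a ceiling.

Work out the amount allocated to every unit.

Unit 2B: $950 · Unit 3B: $975 · Unit G1: $700 · Unit PH1: $1,000

Total metered usage = 12,545.
Unconstrained shares: Unit 2B 750.72; Unit 3B 776.43; Unit G1 902.13; Unit PH1 1,195.72.
Held at cap: Unit G1 ($700), Unit PH1 ($1,000); balance $1,925 reallocated over remaining metered usage 5,285.
Redistributed shares: Unit 2B 946.29 → $950; Unit 3B 978.71 → $975.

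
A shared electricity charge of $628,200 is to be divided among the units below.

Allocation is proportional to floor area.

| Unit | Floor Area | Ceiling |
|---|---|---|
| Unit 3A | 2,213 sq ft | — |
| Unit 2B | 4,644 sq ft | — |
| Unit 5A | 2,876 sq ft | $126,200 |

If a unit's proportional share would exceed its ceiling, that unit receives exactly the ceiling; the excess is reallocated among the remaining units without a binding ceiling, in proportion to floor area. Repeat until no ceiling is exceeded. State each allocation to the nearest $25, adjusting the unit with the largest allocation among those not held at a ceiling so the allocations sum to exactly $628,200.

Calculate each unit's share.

Unit 3A: $162,025; Unit 2B: $339,975; Unit 5A: $126,200

Sum of floor area: 9,733.
Pro-rata shares before constraints: Unit 3A 142,834.34; Unit 2B 299,739.11; Unit 5A 185,626.55.
Cap binds for Unit 5A ($126,200); remaining pool $502,000 reallocated over remaining floor area 6,857.
Remaining shares: Unit 3A 162,013.42 → $162,025; Unit 2B 339,986.58 → $339,975.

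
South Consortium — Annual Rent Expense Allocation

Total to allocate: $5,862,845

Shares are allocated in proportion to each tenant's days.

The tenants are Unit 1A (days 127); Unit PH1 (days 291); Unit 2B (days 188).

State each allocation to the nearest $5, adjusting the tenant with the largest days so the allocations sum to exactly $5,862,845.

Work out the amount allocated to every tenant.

Unit 1A: $1,228,680; Unit PH1: $2,815,330; Unit 2B: $1,818,835

Combined days = 127 + 291 + 188 = 606.
Unrounded shares: Unit 1A 1,228,682.04; Unit PH1 2,815,326.56; Unit 2B 1,818,836.40.
At nearest $5: Unit 1A $1,228,680; Unit PH1 $2,815,325; Unit 2B $1,818,835. Sum = $5,862,840.
Difference $5,862,845 − $5,862,840 = +$5 applied to largest days (Unit PH1): Unit PH1 becomes $2,815,330.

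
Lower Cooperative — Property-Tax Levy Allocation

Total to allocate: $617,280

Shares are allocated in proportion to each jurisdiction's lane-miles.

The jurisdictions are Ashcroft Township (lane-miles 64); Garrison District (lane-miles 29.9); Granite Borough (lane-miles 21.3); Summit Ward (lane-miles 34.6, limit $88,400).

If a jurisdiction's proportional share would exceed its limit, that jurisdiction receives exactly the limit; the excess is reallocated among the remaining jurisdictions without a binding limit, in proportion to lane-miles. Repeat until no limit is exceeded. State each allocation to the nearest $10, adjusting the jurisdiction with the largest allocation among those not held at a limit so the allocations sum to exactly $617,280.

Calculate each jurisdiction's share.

Combined lane-miles = 149.8.
Proportional shares (ignoring caps): Ashcroft Township 263,724.43; Garrison District 123,208.76; Granite Borough 87,770.79; Summit Ward 142,576.02.
Capped: Summit Ward ($88,400); balance $528,880 reallocated over remaining lane-miles 115.2.
Redistributed shares: Ashcroft Township 293,822.22 → $293,820; Garrison District 137,270.07 → $137,270; Granite Borough 97,787.71 → $97,790.

Ashcroft Township: $293,820 | Garrison District: $137,270 | Granite Borough: $97,790 | Summit Ward: $88,400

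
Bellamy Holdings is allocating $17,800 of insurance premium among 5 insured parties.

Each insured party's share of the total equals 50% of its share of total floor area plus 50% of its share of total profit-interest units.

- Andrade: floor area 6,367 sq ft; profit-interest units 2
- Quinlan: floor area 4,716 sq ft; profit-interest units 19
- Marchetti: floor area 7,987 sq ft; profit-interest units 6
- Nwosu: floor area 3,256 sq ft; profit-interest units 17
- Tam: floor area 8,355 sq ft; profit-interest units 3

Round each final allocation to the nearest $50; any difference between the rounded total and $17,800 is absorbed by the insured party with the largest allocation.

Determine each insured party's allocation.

Andrade: $2,250; Quinlan: $4,950; Marchetti: $3,450; Nwosu: $4,150; Tam: $3,000

Floor area total 30,681; profit-interest units total 47.
Combined weights (50% floor area + 50% profit-interest units): Andrade 0.1250; Quinlan 0.2790; Marchetti 0.1940; Nwosu 0.2339; Tam 0.1681.
Raw shares: Andrade 2,225.67; Quinlan 4,965.90; Marchetti 3,453.05; Nwosu 4,163.66; Tam 2,991.72.
Rounded to nearest $50: Andrade $2,250; Quinlan $4,950; Marchetti $3,450; Nwosu $4,150; Tam $3,000. Sum = $17,800.
No rounding difference to absorb.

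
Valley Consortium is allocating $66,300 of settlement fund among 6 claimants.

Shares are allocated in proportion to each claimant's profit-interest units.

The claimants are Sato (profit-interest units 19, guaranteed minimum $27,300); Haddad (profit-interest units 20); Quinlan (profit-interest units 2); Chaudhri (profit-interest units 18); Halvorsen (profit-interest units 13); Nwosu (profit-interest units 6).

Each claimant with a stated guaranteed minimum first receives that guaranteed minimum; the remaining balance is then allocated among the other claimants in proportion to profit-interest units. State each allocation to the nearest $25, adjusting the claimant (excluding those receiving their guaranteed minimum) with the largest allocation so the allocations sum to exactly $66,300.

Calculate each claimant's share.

Guaranteed amounts: Sato $27,300. Balance $39,000.
Balance split over remaining profit-interest units 59: Haddad 13,220.34 → $13,225; Quinlan 1,322.03 → $1,325; Chaudhri 11,898.31 → $11,900; Halvorsen 8,593.22 → $8,600; Nwosu 3,966.10 → $3,975.
Rounding difference −$25 applied to Haddad → $13,200.

Sato: $27,300 · Haddad: $13,200 · Quinlan: $1,325 · Chaudhri: $11,900 · Halvorsen: $8,600 · Nwosu: $3,975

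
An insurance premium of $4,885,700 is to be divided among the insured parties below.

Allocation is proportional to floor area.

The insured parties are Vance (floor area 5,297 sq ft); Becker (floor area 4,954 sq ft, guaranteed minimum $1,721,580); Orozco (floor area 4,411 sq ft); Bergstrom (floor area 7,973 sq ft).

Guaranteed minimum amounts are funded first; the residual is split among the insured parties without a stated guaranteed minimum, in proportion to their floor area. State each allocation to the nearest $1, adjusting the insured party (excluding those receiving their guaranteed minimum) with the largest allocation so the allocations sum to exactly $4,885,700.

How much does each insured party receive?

Minimums first: Becker $1,721,580. Residual $3,164,120.
Residual split over remaining floor area 17,681: Vance 947,929.62 → $947,930; Orozco 789,374.66 → $789,375; Bergstrom 1,426,815.72 → $1,426,816.
Rounding difference −$1 applied to Bergstrom → $1,426,815.

Vance: $947,930; Becker: $1,721,580; Orozco: $789,375; Bergstrom: $1,426,815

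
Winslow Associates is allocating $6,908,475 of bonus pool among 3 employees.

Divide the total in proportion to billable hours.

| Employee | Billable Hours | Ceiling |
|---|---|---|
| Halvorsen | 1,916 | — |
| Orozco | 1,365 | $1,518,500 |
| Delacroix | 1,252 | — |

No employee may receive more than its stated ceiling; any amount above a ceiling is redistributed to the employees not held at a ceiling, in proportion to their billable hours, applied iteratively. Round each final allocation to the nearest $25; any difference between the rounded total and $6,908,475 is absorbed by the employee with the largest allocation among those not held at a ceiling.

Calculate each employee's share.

Halvorsen: $3,259,850; Orozco: $1,518,500; Delacroix: $2,130,125

Combined billable hours = 4,533.
Pro-rata shares before constraints: Halvorsen 2,920,061.35; Orozco 2,080,315.11; Delacroix 1,908,098.54.
Held at cap: Orozco ($1,518,500); remaining pool $5,389,975 reallocated over remaining billable hours 3,168.
Redistributed shares: Halvorsen 3,259,845.99 → $3,259,850; Delacroix 2,130,129.01 → $2,130,125.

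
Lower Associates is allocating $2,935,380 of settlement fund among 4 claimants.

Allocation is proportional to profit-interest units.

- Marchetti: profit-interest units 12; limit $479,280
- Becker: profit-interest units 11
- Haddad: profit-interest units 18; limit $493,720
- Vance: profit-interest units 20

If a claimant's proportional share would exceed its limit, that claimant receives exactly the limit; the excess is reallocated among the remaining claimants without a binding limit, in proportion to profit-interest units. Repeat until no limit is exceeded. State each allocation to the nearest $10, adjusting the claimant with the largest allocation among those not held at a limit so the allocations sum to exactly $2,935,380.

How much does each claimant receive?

Marchetti: $479,280 · Becker: $696,330 · Haddad: $493,720 · Vance: $1,266,050

Combined profit-interest units = 61.
Pro-rata shares before constraints: Marchetti 577,451.80; Becker 529,330.82; Haddad 866,177.70; Vance 962,419.67.
Held at cap: Marchetti ($479,280), Haddad ($493,720); balance $1,962,380 reallocated over remaining profit-interest units 31.
Shares after redistribution: Becker 696,328.39 → $696,330; Vance 1,266,051.61 → $1,266,050.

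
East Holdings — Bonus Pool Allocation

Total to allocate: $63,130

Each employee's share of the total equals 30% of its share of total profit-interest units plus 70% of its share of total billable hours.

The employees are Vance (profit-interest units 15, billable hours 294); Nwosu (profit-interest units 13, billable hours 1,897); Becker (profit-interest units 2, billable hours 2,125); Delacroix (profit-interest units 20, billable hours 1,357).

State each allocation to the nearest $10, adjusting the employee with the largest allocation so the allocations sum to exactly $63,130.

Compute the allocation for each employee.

Vance: $7,970 · Nwosu: $19,700 · Becker: $17,310 · Delacroix: $18,150

Profit-interest units total 50; billable hours total 5,673.
Blended shares (30% profit-interest units + 70% billable hours): Vance 0.1263; Nwosu 0.3121; Becker 0.2742; Delacroix 0.2874.
Raw shares: Vance 7,971.87; Nwosu 19,701.21; Becker 17,310.68; Delacroix 18,146.23.
Rounded to nearest $10: Vance $7,970; Nwosu $19,700; Becker $17,310; Delacroix $18,150. Sum = $63,130.
Sum already equals the total — no adjustment.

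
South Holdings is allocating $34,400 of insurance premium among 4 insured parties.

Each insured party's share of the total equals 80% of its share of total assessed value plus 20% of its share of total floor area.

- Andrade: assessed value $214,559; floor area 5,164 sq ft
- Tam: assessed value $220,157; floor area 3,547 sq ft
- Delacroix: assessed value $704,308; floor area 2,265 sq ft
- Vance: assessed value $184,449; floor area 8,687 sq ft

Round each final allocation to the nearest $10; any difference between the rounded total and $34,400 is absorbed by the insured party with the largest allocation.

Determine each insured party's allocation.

Totals — assessed value 1,323,473, floor area 19,663.
Combined weights (80% assessed value + 20% floor area): Andrade 0.1822; Tam 0.1692; Delacroix 0.4488; Vance 0.1999.
Proportional shares: Andrade 6,268.35; Tam 5,818.98; Delacroix 15,437.74; Vance 6,874.94.
At nearest $10: Andrade $6,270; Tam $5,820; Delacroix $15,440; Vance $6,870. Sum = $34,400.
Rounded total matches; no reconciliation needed.

Andrade: $6,270 | Tam: $5,820 | Delacroix: $15,440 | Vance: $6,870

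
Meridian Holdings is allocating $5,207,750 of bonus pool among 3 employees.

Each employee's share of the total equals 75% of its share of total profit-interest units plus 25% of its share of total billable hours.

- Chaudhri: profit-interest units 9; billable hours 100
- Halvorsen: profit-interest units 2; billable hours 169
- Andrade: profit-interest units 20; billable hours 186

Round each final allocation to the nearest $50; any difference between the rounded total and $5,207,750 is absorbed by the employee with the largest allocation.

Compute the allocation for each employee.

Profit-interest units total 31; billable hours total 455.
Combined weights (75% profit-interest units + 25% billable hours): Chaudhri 0.2727; Halvorsen 0.1412; Andrade 0.5861.
Raw shares: Chaudhri 1,420,085.67; Halvorsen 735,564.69; Andrade 3,052,099.64.
Rounded to nearest $50: Chaudhri $1,420,100; Halvorsen $735,550; Andrade $3,052,100. Sum = $5,207,750.
Sum already equals the total — no adjustment.

Chaudhri: $1,420,100 · Halvorsen: $735,550 · Andrade: $3,052,100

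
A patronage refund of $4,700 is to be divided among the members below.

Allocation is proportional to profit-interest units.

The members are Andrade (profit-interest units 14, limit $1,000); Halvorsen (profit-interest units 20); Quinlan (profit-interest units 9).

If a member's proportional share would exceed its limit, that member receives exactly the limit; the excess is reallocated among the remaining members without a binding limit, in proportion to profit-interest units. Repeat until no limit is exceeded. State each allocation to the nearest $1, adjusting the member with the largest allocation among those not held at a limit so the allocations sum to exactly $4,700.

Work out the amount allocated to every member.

Combined profit-interest units = 43.
Proportional shares (ignoring caps): Andrade 1,530.23; Halvorsen 2,186.05; Quinlan 983.72.
Held at cap: Andrade ($1,000); remaining pool $3,700 reallocated over remaining profit-interest units 29.
Remaining shares: Halvorsen 2,551.72 → $2,552; Quinlan 1,148.28 → $1,148.

Andrade: $1,000 · Halvorsen: $2,552 · Quinlan: $1,148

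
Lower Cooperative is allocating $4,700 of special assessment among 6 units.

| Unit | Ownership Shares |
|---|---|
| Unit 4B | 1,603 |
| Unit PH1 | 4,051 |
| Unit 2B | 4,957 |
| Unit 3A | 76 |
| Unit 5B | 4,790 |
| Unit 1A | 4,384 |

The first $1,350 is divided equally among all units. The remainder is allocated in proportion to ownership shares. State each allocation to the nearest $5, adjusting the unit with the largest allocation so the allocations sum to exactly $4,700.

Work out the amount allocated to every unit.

Equal tier: $1,350 ÷ 6 = $225 apiece.
Remainder $3,350 by ownership shares (total 19,861): Unit 4B 270.38 → $270; Unit PH1 683.29 → $685; Unit 2B 836.11 → $835; Unit 3A 12.82 → $15; Unit 5B 807.94 → $810; Unit 1A 739.46 → $740.
Rounding difference −$5 on remainder applied to Unit 2B.
Totals: Unit 4B $225 + $270 = $495; Unit PH1 $225 + $685 = $910; Unit 2B $225 + $830 = $1,055; Unit 3A $225 + $15 = $240; Unit 5B $225 + $810 = $1,035; Unit 1A $225 + $740 = $965.

Unit 4B: $495 | Unit PH1: $910 | Unit 2B: $1,055 | Unit 3A: $240 | Unit 5B: $1,035 | Unit 1A: $965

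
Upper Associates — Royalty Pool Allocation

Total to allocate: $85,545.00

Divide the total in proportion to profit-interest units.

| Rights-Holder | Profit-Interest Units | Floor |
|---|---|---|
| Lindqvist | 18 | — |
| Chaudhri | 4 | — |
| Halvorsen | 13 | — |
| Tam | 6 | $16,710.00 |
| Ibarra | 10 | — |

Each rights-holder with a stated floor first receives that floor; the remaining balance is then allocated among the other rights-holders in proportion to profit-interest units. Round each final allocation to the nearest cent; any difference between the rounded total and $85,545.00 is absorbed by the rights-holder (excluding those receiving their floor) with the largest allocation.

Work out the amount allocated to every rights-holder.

Lindqvist: $27,533.99 | Chaudhri: $6,118.67 | Halvorsen: $19,885.67 | Tam: $16,710.00 | Ibarra: $15,296.67

Fund the minimums — Tam $16,710.00. Remaining pool $68,835.00.
Remaining pool split over remaining profit-interest units 45: Lindqvist 27,534.0000 → $27,534.00; Chaudhri 6,118.6667 → $6,118.67; Halvorsen 19,885.6667 → $19,885.67; Ibarra 15,296.6667 → $15,296.67.
Rounding difference −$0.01 applied to Lindqvist → $27,533.99.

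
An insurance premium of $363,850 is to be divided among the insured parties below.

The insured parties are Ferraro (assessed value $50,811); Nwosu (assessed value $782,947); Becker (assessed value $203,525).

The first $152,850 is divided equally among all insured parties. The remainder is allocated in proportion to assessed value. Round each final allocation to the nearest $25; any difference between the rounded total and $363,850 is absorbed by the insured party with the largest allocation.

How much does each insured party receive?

Equal tier: $152,850 ÷ 3 = $50,950 apiece.
Remainder $211,000 by assessed value (total 1,037,283): Ferraro 10,335.77 → $10,325; Nwosu 159,263.98 → $159,275; Becker 41,400.25 → $41,400.
Totals: Ferraro $50,950 + $10,325 = $61,275; Nwosu $50,950 + $159,275 = $210,225; Becker $50,950 + $41,400 = $92,350.

Ferraro: $61,275 · Nwosu: $210,225 · Becker: $92,350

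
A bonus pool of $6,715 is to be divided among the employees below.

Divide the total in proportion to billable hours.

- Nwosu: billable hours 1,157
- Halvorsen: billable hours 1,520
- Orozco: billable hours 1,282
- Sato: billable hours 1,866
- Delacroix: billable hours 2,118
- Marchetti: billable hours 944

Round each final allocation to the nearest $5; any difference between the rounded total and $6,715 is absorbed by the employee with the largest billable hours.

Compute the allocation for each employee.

Nwosu: $875 · Halvorsen: $1,150 · Orozco: $970 · Sato: $1,410 · Delacroix: $1,595 · Marchetti: $715

Combined billable hours = 1,157 + 1,520 + 1,282 + 1,866 + 2,118 + 944 = 8,887.
Proportional shares: Nwosu 874.23; Halvorsen 1,148.51; Orozco 968.68; Sato 1,409.95; Delacroix 1,600.36; Marchetti 713.28.
After rounding ($5): Nwosu $875; Halvorsen $1,150; Orozco $970; Sato $1,410; Delacroix $1,600; Marchetti $715. Sum = $6,720.
Difference $6,715 − $6,720 = −$5 applied to largest billable hours (Delacroix): Delacroix becomes $1,595.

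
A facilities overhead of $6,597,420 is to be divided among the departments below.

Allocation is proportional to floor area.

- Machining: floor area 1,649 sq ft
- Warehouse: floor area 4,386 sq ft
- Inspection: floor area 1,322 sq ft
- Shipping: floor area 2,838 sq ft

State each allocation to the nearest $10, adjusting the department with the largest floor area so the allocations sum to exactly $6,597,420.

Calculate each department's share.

Floor area total: 10,195.
Raw shares: Machining 1,649/10,195 × $6,597,420 = 1,067,105.99; Warehouse 4,386/10,195 × $6,597,420 = 2,838,281.91; Inspection 1,322/10,195 × $6,597,420 = 855,496.74; Shipping 2,838/10,195 × $6,597,420 = 1,836,535.36.
Rounded to nearest $10: Machining $1,067,110; Warehouse $2,838,280; Inspection $855,500; Shipping $1,836,540. Sum = $6,597,430.
Difference $6,597,420 − $6,597,430 = −$10 applied to largest floor area (Warehouse): Warehouse becomes $2,838,270.

Machining: $1,067,110 · Warehouse: $2,838,270 · Inspection: $855,500 · Shipping: $1,836,540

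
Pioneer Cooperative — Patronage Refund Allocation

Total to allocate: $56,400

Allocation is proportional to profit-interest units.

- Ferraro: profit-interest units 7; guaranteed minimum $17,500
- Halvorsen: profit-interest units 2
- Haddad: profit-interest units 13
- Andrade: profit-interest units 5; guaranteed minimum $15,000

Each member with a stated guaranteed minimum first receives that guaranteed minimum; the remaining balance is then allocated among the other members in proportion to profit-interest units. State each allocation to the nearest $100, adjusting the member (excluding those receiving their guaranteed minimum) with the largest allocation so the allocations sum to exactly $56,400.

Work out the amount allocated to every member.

Ferraro: $17,500; Halvorsen: $3,200; Haddad: $20,700; Andrade: $15,000

Minimums first: Ferraro $17,500; Andrade $15,000. Balance $23,900.
Balance split over remaining profit-interest units 15: Halvorsen 3,186.67 → $3,200; Haddad 20,713.33 → $20,700.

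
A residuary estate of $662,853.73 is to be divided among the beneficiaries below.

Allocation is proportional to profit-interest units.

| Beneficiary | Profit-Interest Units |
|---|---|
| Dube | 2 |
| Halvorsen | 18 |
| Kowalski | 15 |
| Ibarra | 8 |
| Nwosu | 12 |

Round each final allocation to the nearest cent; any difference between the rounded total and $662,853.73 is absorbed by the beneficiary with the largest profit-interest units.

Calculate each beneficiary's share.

Total profit-interest units = 2 + 18 + 15 + 8 + 12 = 55.
Proportional shares: Dube 24,103.7720; Halvorsen 216,933.9480; Kowalski 180,778.2900; Ibarra 96,415.0880; Nwosu 144,622.6320.
Rounded to nearest cent: Dube $24,103.77; Halvorsen $216,933.95; Kowalski $180,778.29; Ibarra $96,415.09; Nwosu $144,622.63. Sum = $662,853.73.
Sum already equals the total — no adjustment.

Dube: $24,103.77 · Halvorsen: $216,933.95 · Kowalski: $180,778.29 · Ibarra: $96,415.09 · Nwosu: $144,622.63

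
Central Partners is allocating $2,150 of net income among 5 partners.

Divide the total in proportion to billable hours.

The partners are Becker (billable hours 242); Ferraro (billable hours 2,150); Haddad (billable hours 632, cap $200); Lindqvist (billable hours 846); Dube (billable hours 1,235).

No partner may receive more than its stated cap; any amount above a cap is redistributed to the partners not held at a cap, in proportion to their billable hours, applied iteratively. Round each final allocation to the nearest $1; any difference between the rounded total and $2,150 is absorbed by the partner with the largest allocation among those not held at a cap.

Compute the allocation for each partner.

Total billable hours = 5,105.
Unconstrained shares: Becker 101.92; Ferraro 905.48; Haddad 266.17; Lindqvist 356.30; Dube 520.13.
Capped: Haddad ($200); remaining pool $1,950 reallocated over remaining billable hours 4,473.
Redistributed shares: Becker 105.4997 → $105; Ferraro 937.29 → $937; Lindqvist 368.81 → $369; Dube 538.40 → $538.
Rounding difference +$1 applied to Ferraro → $938.

Becker: $105; Ferraro: $938; Haddad: $200; Lindqvist: $369; Dube: $538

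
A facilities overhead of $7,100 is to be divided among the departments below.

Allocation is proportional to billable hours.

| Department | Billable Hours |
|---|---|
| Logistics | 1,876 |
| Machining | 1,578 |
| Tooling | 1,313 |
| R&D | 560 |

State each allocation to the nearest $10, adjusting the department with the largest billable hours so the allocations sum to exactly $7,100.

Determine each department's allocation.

Billable hours total: 1,876 + 1,578 + 1,313 + 560 = 5,327.
Unrounded shares: Logistics 2,500.39; Machining 2,103.21; Tooling 1,750.01; R&D 746.39.
Rounded to nearest $10: Logistics $2,500; Machining $2,100; Tooling $1,750; R&D $750. Sum = $7,100.
Sum already equals the total — no adjustment.

Logistics: $2,500; Machining: $2,100; Tooling: $1,750; R&D: $750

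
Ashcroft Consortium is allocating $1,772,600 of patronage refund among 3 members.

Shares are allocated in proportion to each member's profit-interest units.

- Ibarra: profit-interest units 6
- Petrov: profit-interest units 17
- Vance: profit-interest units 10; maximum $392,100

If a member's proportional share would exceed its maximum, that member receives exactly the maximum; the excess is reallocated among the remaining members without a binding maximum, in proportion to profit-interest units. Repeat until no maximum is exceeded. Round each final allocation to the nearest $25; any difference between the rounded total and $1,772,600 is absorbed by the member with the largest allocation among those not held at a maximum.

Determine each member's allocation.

Ibarra: $360,125; Petrov: $1,020,375; Vance: $392,100

Combined profit-interest units = 33.
Proportional shares (ignoring caps): Ibarra 322,290.91; Petrov 913,157.58; Vance 537,151.52.
Held at cap: Vance ($392,100); residual $1,380,500 reallocated over remaining profit-interest units 23.
Remaining shares: Ibarra 360,130.43 → $360,125; Petrov 1,020,369.57 → $1,020,375.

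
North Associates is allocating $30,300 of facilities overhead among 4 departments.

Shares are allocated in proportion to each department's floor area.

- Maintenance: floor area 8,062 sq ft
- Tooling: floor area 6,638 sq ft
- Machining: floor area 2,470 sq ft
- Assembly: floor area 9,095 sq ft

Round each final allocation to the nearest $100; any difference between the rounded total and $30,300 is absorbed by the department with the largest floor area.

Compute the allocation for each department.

Maintenance: $9,300; Tooling: $7,700; Machining: $2,800; Assembly: $10,500

Sum of floor area: 8,062 + 6,638 + 2,470 + 9,095 = 26,265.
Pro-rata amounts: Maintenance 9,300.54; Tooling 7,657.77; Machining 2,849.46; Assembly 10,492.23.
At nearest $100: Maintenance $9,300; Tooling $7,700; Machining $2,800; Assembly $10,500. Sum = $30,300.
Rounded total matches; no reconciliation needed.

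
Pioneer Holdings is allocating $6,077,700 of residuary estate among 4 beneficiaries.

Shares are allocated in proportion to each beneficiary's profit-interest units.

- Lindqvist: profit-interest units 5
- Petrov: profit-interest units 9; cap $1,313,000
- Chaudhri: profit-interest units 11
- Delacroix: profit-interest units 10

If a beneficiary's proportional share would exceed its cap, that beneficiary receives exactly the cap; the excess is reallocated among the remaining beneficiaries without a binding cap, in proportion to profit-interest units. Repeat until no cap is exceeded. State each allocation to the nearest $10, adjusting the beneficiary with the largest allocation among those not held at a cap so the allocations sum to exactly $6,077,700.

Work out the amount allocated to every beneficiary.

Lindqvist: $916,290 | Petrov: $1,313,000 | Chaudhri: $2,015,830 | Delacroix: $1,832,580

Total profit-interest units = 35.
Proportional shares (ignoring caps): Lindqvist 868,242.86; Petrov 1,562,837.14; Chaudhri 1,910,134.29; Delacroix 1,736,485.71.
Cap binds for Petrov ($1,313,000); balance $4,764,700 reallocated over remaining profit-interest units 26.
Shares after redistribution: Lindqvist 916,288.46 → $916,290; Chaudhri 2,015,834.62 → $2,015,830; Delacroix 1,832,576.92 → $1,832,580.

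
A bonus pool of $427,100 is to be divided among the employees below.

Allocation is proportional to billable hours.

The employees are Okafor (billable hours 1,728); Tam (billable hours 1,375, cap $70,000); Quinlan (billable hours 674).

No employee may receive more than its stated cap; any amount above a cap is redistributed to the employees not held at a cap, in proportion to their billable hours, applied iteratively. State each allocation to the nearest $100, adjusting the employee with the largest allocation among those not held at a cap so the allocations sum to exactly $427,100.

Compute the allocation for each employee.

Okafor: $256,900 · Tam: $70,000 · Quinlan: $100,200

Total billable hours = 3,777.
Pro-rata shares before constraints: Okafor 195,400.79; Tam 155,483.85; Quinlan 76,215.36.
Held at cap: Tam ($70,000); balance $357,100 reallocated over remaining billable hours 2,402.
Redistributed shares: Okafor 256,897.92 → $256,900; Quinlan 100,202.08 → $100,200.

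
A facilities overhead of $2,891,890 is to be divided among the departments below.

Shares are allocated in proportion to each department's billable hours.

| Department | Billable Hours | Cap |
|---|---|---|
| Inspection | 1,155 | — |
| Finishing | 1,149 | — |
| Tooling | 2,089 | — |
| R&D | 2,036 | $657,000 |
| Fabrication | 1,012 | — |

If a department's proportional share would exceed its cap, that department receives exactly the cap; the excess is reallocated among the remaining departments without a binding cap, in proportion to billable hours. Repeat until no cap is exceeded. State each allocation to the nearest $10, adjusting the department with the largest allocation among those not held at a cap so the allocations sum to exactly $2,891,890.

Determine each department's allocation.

Sum of billable hours: 7,441.
Proportional shares (ignoring caps): Inspection 448,882.27; Finishing 446,550.41; Tooling 811,874.51; R&D 791,276.45; Fabrication 393,306.37.
Capped: R&D ($657,000); remaining pool $2,234,890 reallocated over remaining billable hours 5,405.
Remaining shares: Inspection 477,575.94 → $477,580; Finishing 475,095.02 → $475,100; Tooling 863,771.55 → $863,770; Fabrication 418,447.49 → $418,450.
Rounding difference −$10 applied to Tooling → $863,760.

Inspection: $477,580 · Finishing: $475,100 · Tooling: $863,760 · R&D: $657,000 · Fabrication: $418,450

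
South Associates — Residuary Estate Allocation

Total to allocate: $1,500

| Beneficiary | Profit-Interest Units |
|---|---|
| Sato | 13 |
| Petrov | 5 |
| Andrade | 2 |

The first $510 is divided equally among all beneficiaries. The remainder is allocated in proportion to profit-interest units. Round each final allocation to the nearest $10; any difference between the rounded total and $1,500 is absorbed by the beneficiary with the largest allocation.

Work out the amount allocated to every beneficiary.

First tranche $510 split equally: $170 each.
Remainder $990 by profit-interest units (total 20): Sato 643.50 → $640; Petrov 247.50 → $250; Andrade 99.00 → $100.
Totals: Sato $170 + $640 = $810; Petrov $170 + $250 = $420; Andrade $170 + $100 = $270.

Sato: $810 · Petrov: $420 · Andrade: $270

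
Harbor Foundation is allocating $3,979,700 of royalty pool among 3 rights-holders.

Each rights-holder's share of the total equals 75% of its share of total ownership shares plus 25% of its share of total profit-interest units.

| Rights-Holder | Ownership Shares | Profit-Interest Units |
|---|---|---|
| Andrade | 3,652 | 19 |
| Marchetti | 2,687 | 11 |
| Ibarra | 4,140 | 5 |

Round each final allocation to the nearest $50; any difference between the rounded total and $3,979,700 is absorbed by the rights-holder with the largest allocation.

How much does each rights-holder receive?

Andrade: $1,580,300 · Marchetti: $1,078,050 · Ibarra: $1,321,350

Ownership shares total 10,479; profit-interest units total 35.
Blended shares (75% ownership shares + 25% profit-interest units): Andrade 0.3971; Marchetti 0.2709; Ibarra 0.3320.
Pro-rata amounts: Andrade 1,580,315.74; Marchetti 1,078,039.55; Ibarra 1,321,344.71.
At nearest $50: Andrade $1,580,300; Marchetti $1,078,050; Ibarra $1,321,350. Sum = $3,979,700.
No rounding difference to absorb.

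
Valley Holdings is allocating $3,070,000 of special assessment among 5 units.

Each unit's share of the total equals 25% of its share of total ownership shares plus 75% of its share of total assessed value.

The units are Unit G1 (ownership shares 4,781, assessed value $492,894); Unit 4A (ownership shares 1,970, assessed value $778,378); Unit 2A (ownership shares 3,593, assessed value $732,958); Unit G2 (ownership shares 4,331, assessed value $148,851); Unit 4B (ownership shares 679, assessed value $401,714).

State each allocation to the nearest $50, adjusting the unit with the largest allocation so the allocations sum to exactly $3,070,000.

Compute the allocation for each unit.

Unit G1: $683,200; Unit 4A: $800,000; Unit 2A: $840,150; Unit G2: $350,650; Unit 4B: $396,000

Totals — ownership shares 15,354, assessed value 2,554,795.
Combined weights (25% ownership shares + 75% assessed value): Unit G1 0.2225; Unit 4A 0.2606; Unit 2A 0.2737; Unit G2 0.1142; Unit 4B 0.1290.
Unrounded shares: Unit G1 683,206.71; Unit 4A 799,984.77; Unit 2A 840,179.02; Unit G2 350,645.02; Unit 4B 395,984.48.
Rounded to nearest $50: Unit G1 $683,200; Unit 4A $800,000; Unit 2A $840,200; Unit G2 $350,650; Unit 4B $396,000. Sum = $3,070,050.
Difference $3,070,000 − $3,070,050 = −$50 applied to largest allocation (Unit 2A): Unit 2A becomes $840,150.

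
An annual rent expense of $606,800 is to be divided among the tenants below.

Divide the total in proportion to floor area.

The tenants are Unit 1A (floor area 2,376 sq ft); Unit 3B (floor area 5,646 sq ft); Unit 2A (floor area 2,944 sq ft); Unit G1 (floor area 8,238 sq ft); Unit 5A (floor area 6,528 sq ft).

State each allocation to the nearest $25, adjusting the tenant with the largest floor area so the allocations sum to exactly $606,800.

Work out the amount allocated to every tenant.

Unit 1A: $56,025 | Unit 3B: $133,150 | Unit 2A: $69,425 | Unit G1: $194,250 | Unit 5A: $153,950

Sum of floor area: 25,732.
Proportional shares: Unit 1A 2,376/25,732 × $606,800 = 56,029.72; Unit 3B 5,646/25,732 × $606,800 = 133,141.33; Unit 2A 2,944/25,732 × $606,800 = 69,424.03; Unit G1 8,238/25,732 × $606,800 = 194,264.67; Unit 5A 6,528/25,732 × $606,800 = 153,940.25.
Rounded to nearest $25: Unit 1A $56,025; Unit 3B $133,150; Unit 2A $69,425; Unit G1 $194,275; Unit 5A $153,950. Sum = $606,825.
Difference $606,800 − $606,825 = −$25 applied to largest floor area (Unit G1): Unit G1 becomes $194,250.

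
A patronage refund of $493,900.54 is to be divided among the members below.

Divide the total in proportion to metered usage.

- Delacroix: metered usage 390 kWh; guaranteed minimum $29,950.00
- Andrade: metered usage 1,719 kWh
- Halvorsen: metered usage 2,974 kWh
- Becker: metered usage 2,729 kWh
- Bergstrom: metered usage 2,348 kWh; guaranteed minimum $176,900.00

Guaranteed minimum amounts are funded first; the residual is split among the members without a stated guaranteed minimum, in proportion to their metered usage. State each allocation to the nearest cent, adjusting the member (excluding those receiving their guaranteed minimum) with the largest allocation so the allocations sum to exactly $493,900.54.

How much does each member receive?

Delacroix: $29,950.00 | Andrade: $66,483.41 | Halvorsen: $115,021.33 | Becker: $105,545.80 | Bergstrom: $176,900.00

Fund the minimums — Delacroix $29,950.00; Bergstrom $176,900.00. Balance $287,050.54.
Balance split over remaining metered usage 7,422: Andrade 66,483.4112 → $66,483.41; Halvorsen 115,021.3293 → $115,021.33; Becker 105,545.7995 → $105,545.80.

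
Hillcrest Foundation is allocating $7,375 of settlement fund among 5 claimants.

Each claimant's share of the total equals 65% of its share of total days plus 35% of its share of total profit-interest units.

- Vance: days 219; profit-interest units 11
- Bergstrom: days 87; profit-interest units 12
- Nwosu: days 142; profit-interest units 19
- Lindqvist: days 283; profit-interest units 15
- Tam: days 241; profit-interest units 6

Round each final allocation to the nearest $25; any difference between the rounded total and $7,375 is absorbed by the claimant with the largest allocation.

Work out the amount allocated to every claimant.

Vance: $1,525 · Bergstrom: $925 · Nwosu: $1,475 · Lindqvist: $2,025 · Tam: $1,425

Days total 972; profit-interest units total 63.
Blended shares (65% days + 35% profit-interest units): Vance 0.2076; Bergstrom 0.1248; Nwosu 0.2005; Lindqvist 0.2726; Tam 0.1945.
Unrounded shares: Vance 1,530.77; Bergstrom 920.74; Nwosu 1,478.79; Lindqvist 2,010.29; Tam 1,434.41.
Rounded to nearest $25: Vance $1,525; Bergstrom $925; Nwosu $1,475; Lindqvist $2,000; Tam $1,425. Sum = $7,350.
Difference $7,375 − $7,350 = +$25 applied to largest allocation (Lindqvist): Lindqvist becomes $2,025.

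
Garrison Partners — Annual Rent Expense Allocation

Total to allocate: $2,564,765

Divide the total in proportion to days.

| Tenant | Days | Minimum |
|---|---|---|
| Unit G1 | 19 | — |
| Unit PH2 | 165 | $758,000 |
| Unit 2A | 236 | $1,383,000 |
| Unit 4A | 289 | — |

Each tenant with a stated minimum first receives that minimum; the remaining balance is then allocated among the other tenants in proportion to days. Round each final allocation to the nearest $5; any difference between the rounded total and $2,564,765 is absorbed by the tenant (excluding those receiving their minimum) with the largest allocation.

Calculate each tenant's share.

Guaranteed amounts: Unit PH2 $758,000; Unit 2A $1,383,000. Residual $423,765.
Residual split over remaining days 308: Unit G1 26,141.35 → $26,140; Unit 4A 397,623.65 → $397,625.

Unit G1: $26,140 · Unit PH2: $758,000 · Unit 2A: $1,383,000 · Unit 4A: $397,625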